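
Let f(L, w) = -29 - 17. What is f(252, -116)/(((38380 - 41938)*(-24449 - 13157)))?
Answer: -23/66901074 ≈ -3.4379e-7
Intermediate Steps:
f(L, w) = -46
f(252, -116)/(((38380 - 41938)*(-24449 - 13157))) = -46*1/((-24449 - 13157)*(38380 - 41938)) = -46/((-3558*(-37606))) = -46/133802148 = -46*1/133802148 = -23/66901074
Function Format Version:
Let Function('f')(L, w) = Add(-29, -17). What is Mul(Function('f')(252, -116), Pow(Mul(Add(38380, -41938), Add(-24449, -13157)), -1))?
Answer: Rational(-23, 66901074) ≈ -3.4379e-7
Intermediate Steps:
Function('f')(L, w) = -46
Mul(Function('f')(252, -116), Pow(Mul(Add(38380, -41938), Add(-24449, -13157)), -1)) = Mul(-46, Pow(Mul(Add(38380, -41938), Add(-24449, -13157)), -1)) = Mul(-46, Pow(Mul(-3558, -37606), -1)) = Mul(-46, Pow(133802148, -1)) = Mul(-46, Rational(1, 133802148)) = Rational(-23, 66901074)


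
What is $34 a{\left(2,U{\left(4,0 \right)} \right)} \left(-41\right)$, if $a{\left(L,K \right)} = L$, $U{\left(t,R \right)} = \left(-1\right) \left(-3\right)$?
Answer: $-2788$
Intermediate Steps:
$U{\left(t,R \right)} = 3$
$34 a{\left(2,U{\left(4,0 \right)} \right)} \left(-41\right) = 34 \cdot 2 \left(-41\right) = 68 \left(-41\right) = -2788$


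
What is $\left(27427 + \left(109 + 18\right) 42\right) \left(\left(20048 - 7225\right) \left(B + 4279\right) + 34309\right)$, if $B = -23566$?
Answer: $-8101234824812$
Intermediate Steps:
$\left(27427 + \left(109 + 18\right) 42\right) \left(\left(20048 - 7225\right) \left(B + 4279\right) + 34309\right) = \left(27427 + \left(109 + 18\right) 42\right) \left(\left(20048 - 7225\right) \left(-23566 + 4279\right) + 34309\right) = \left(27427 + 127 \cdot 42\right) \left(12823 \left(-19287\right) + 34309\right) = \left(27427 + 5334\right) \left(-247317201 + 34309\right) = 32761 \left(-247282892\right) = -8101234824812$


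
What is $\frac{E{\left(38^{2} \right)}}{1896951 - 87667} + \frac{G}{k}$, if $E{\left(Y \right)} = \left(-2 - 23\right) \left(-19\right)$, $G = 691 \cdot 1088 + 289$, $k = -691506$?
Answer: $- \frac{226738100533}{208521790284} \approx -1.0874$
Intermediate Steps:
$G = 752097$ ($G = 751808 + 289 = 752097$)
$E{\left(Y \right)} = 475$ ($E{\left(Y \right)} = \left(-25\right) \left(-19\right) = 475$)
$\frac{E{\left(38^{2} \right)}}{1896951 - 87667} + \frac{G}{k} = \frac{475}{1896951 - 87667} + \frac{752097}{-691506} = \frac{475}{1896951 - 87667} + 752097 \left(- \frac{1}{691506}\right) = \frac{475}{1809284} - \frac{250699}{230502} = - \frac{226738100533}{208521790284}$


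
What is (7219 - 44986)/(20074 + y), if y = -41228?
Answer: 37767/21154 ≈ 1.7853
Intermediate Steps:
(7219 - 44986)/(20074 + y) = (7219 - 44986)/(20074 - 41228) = -37767/(-21154) = -37767*(-1/21154) = 37767/21154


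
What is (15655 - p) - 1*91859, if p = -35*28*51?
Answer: -26224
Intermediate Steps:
p = -49980 (p = -980*51 = -49980)
(15655 - p) - 1*91859 = (15655 - 1*(-49980)) - 1*91859 = (15655 + 49980) - 91859 = 65635 - 91859 = -26224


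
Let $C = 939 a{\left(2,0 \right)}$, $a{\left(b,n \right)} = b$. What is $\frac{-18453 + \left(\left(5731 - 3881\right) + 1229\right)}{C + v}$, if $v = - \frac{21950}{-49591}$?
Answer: $- \frac{381206017}{46576924} \approx -8.1844$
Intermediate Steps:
$v = \frac{21950}{49591}$ ($v = \left(-21950\right) \left(- \frac{1}{49591}\right) = \frac{21950}{49591} \approx 0.44262$)
$C = 1878$ ($C = 939 \cdot 2 = 1878$)
$\frac{-18453 + \left(\left(5731 - 3881\right) + 1229\right)}{C + v} = \frac{-18453 + \left(\left(5731 - 3881\right) + 1229\right)}{1878 + \frac{21950}{49591}} = \frac{-18453 + \left(1850 + 1229\right)}{\frac{93153848}{49591}} = \left(-18453 + 3079\right) \frac{49591}{93153848} = \left(-15374\right) \frac{49591}{93153848} = - \frac{381206017}{46576924}$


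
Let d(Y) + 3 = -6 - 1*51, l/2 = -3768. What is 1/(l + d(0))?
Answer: -1/7596 ≈ -0.00013165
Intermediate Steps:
l = -7536 (l = 2*(-3768) = -7536)
d(Y) = -60 (d(Y) = -3 + (-6 - 1*51) = -3 + (-6 - 51) = -3 - 57 = -60)
1/(l + d(0)) = 1/(-7536 - 60) = 1/(-7596) = -1/7596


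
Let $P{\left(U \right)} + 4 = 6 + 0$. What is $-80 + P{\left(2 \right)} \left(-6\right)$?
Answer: $-92$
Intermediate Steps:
$P{\left(U \right)} = 2$ ($P{\left(U \right)} = -4 + \left(6 + 0\right) = -4 + 6 = 2$)
$-80 + P{\left(2 \right)} \left(-6\right) = -80 + 2 \left(-6\right) = -80 - 12 = -92$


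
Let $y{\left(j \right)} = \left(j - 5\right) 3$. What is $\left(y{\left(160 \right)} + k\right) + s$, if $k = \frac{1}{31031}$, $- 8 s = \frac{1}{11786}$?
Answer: $\frac{1360520744777}{2925850928} \approx 465.0$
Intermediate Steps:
$s = - \frac{1}{94288}$ ($s = - \frac{1}{8 \cdot 11786} = \left(- \frac{1}{8}\right) \frac{1}{11786} = - \frac{1}{94288} \approx -1.0606 \cdot 10^{-5}$)
$k = \frac{1}{31031} \approx 3.2226 \cdot 10^{-5}$
$y{\left(j \right)} = -15 + 3 j$ ($y{\left(j \right)} = \left(-5 + j\right) 3 = -15 + 3 j$)
$\left(y{\left(160 \right)} + k\right) + s = \left(\left(-15 + 3 \cdot 160\right) + \frac{1}{31031}\right) - \frac{1}{94288} = \left(\left(-15 + 480\right) + \frac{1}{31031}\right) - \frac{1}{94288} = \left(465 + \frac{1}{31031}\right) - \frac{1}{94288} = \frac{14429416}{31031} - \frac{1}{94288} = \frac{1360520744777}{2925850928}$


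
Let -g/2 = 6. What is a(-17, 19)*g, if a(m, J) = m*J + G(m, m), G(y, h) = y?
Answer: 4080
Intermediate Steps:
g = -12 (g = -2*6 = -12)
a(m, J) = m + J*m (a(m, J) = m*J + m = J*m + m = m + J*m)
a(-17, 19)*g = -17*(1 + 19)*(-12) = -17*20*(-12) = -340*(-12) = 4080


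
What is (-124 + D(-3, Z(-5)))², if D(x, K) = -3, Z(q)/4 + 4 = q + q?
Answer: 16129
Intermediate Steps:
Z(q) = -16 + 8*q (Z(q) = -16 + 4*(q + q) = -16 + 4*(2*q) = -16 + 8*q)
(-124 + D(-3, Z(-5)))² = (-124 - 3)² = (-127)² = 16129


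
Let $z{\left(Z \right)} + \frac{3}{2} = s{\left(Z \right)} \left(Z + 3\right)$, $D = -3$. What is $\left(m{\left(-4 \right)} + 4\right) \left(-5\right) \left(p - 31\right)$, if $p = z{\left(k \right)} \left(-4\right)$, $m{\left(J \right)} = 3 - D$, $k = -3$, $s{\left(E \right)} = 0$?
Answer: $1250$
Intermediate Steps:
$z{\left(Z \right)} = - \frac{3}{2}$ ($z{\left(Z \right)} = - \frac{3}{2} + 0 \left(Z + 3\right) = - \frac{3}{2} + 0 \left(3 + Z\right) = - \frac{3}{2} + 0 = - \frac{3}{2}$)
$m{\left(J \right)} = 6$ ($m{\left(J \right)} = 3 - -3 = 3 + 3 = 6$)
$p = 6$ ($p = \left(- \frac{3}{2}\right) \left(-4\right) = 6$)
$\left(m{\left(-4 \right)} + 4\right) \left(-5\right) \left(p - 31\right) = \left(6 + 4\right) \left(-5\right) \left(6 - 31\right) = 10 \left(-5\right) \left(-25\right) = \left(-50\right) \left(-25\right) = 1250$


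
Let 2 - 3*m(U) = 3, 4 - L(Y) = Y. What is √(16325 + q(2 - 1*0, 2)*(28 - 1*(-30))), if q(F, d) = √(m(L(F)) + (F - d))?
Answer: √(146925 + 174*I*√3)/3 ≈ 127.77 + 0.13104*I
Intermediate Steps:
L(Y) = 4 - Y
m(U) = -⅓ (m(U) = ⅔ - ⅓*3 = ⅔ - 1 = -⅓)
q(F, d) = √(-⅓ + F - d) (q(F, d) = √(-⅓ + (F - d)) = √(-⅓ + F - d))
√(16325 + q(2 - 1*0, 2)*(28 - 1*(-30))) = √(16325 + (√(-3 - 9*2 + 9*(2 - 1*0))/3)*(28 - 1*(-30))) = √(16325 + (√(-3 - 18 + 9*(2 + 0))/3)*(28 + 30)) = √(16325 + (√(-3 - 18 + 9*2)/3)*58) = √(16325 + (√(-3 - 18 + 18)/3)*58) = √(16325 + (√(-3)/3)*58) = √(16325 + ((I*√3)/3)*58) = √(16325 + (I*√3/3)*58) = √(16325 + 58*I*√3/3)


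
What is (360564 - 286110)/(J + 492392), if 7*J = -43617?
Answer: 74454/486161 ≈ 0.15315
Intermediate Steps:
J = -6231 (J = (1/7)*(-43617) = -6231)
(360564 - 286110)/(J + 492392) = (360564 - 286110)/(-6231 + 492392) = 74454/486161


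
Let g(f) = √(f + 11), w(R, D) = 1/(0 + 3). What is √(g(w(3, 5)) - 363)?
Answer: √(-3267 + 3*√102)/3 ≈ 18.964*I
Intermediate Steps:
w(R, D) = ⅓ (w(R, D) = 1/3 = ⅓)
g(f) = √(11 + f)
√(g(w(3, 5)) - 363) = √(√(11 + ⅓) - 363) = √(√(34/3) - 363) = √(√102/3 - 363) = √(-363 + √102/3)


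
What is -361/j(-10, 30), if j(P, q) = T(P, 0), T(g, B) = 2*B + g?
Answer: 361/10 ≈ 36.100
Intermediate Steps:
T(g, B) = g + 2*B
j(P, q) = P (j(P, q) = P + 2*0 = P + 0 = P)
-361/j(-10, 30) = -361/(-10) = -361*(-⅒) = 361/10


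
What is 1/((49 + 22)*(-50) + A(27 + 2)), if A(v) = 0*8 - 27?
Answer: -1/3577 ≈ -0.00027956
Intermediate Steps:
A(v) = -27 (A(v) = 0 - 27 = -27)
1/((49 + 22)*(-50) + A(27 + 2)) = 1/((49 + 22)*(-50) - 27) = 1/(71*(-50) - 27) = 1/(-3550 - 27) = 1/(-3577) = -1/3577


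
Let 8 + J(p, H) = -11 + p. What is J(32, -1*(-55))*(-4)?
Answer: -52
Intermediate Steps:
J(p, H) = -19 + p (J(p, H) = -8 + (-11 + p) = -19 + p)
J(32, -1*(-55))*(-4) = (-19 + 32)*(-4) = 13*(-4) = -52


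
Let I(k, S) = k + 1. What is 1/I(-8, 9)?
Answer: -⅐ ≈ -0.14286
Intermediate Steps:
I(k, S) = 1 + k
1/I(-8, 9) = 1/(1 - 8) = 1/(-7) = -⅐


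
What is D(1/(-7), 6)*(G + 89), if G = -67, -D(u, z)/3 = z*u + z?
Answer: -2376/7 ≈ -339.43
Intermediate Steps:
D(u, z) = -3*z - 3*u*z (D(u, z) = -3*(z*u + z) = -3*(u*z + z) = -3*(z + u*z) = -3*z - 3*u*z)
D(1/(-7), 6)*(G + 89) = (-3*6*(1 + 1/(-7)))*(-67 + 89) = -3*6*(1 + 1*(-⅐))*22 = -3*6*(1 - ⅐)*22 = -3*6*6/7*22 = -108/7*22 = -2376/7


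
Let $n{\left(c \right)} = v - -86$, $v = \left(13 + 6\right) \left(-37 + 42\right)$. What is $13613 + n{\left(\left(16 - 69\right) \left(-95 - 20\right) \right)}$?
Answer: $13794$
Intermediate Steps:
$v = 95$ ($v = 19 \cdot 5 = 95$)
$n{\left(c \right)} = 181$ ($n{\left(c \right)} = 95 - -86 = 95 + 86 = 181$)
$13613 + n{\left(\left(16 - 69\right) \left(-95 - 20\right) \right)} = 13613 + 181 = 13794$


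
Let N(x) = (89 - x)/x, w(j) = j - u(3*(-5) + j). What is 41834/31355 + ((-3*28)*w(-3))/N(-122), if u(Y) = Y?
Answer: 4828717574/6615905 ≈ 729.87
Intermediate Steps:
w(j) = 15 (w(j) = j - (3*(-5) + j) = j - (-15 + j) = j + (15 - j) = 15)
N(x) = (89 - x)/x
41834/31355 + ((-3*28)*w(-3))/N(-122) = 41834/31355 + (-3*28*15)/(((89 - 1*(-122))/(-122))) = 41834*(1/31355) + (-84*15)/((-(89 + 122)/122)) = 41834/31355 - 1260/((-1/122*211)) = 41834/31355 - 1260/(-211/122) = 41834/31355 - 1260*(-122/211) = 41834/31355 + 153720/211 = 4828717574/6615905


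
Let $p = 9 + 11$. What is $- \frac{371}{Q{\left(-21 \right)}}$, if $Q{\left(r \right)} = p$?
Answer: $- \frac{371}{20} \approx -18.55$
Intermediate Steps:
$p = 20$
$Q{\left(r \right)} = 20$
$- \frac{371}{Q{\left(-21 \right)}} = - \frac{371}{20}$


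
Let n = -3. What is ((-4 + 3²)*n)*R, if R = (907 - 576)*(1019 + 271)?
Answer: -6404850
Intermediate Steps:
R = 426990 (R = 331*1290 = 426990)
((-4 + 3²)*n)*R = ((-4 + 3²)*(-3))*426990 = ((-4 + 9)*(-3))*426990 = (5*(-3))*426990 = -15*426990 = -6404850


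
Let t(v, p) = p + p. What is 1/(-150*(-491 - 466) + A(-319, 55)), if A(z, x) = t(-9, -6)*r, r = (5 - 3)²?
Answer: 1/143502 ≈ 6.9685e-6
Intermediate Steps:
t(v, p) = 2*p
r = 4 (r = 2² = 4)
A(z, x) = -48 (A(z, x) = (2*(-6))*4 = -12*4 = -48)
1/(-150*(-491 - 466) + A(-319, 55)) = 1/(-150*(-491 - 466) - 48) = 1/(-150*(-957) - 48) = 1/(143550 - 48) = 1/143502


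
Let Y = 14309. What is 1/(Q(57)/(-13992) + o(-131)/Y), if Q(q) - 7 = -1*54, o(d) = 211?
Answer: 200211528/3624835 ≈ 55.233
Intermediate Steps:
Q(q) = -47 (Q(q) = 7 - 1*54 = 7 - 54 = -47)
1/(Q(57)/(-13992) + o(-131)/Y) = 1/(-47/(-13992) + 211/14309) = 1/(-47*(-1/13992) + 211*(1/14309)) = 1/(47/13992 + 211/14309) = 1/(3624835/200211528) = 200211528/3624835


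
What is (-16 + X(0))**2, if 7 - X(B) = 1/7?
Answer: 4096/49 ≈ 83.592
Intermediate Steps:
X(B) = 48/7 (X(B) = 7 - 1/7 = 48/7)
(-16 + X(0))**2 = (-16 + 48/7)**2 = (-64/7)**2 = 4096/49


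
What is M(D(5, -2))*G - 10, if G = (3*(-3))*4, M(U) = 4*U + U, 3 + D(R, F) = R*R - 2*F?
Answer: -4690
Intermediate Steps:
D(R, F) = -3 + R**2 - 2*F (D(R, F) = -3 + (R*R - 2*F) = -3 + (R**2 - 2*F) = -3 + R**2 - 2*F)
M(U) = 5*U
G = -36 (G = -9*4 = -36)
M(D(5, -2))*G - 10 = (5*(-3 + 5**2 - 2*(-2)))*(-36) - 10 = (5*(-3 + 25 + 4))*(-36) - 10 = (5*26)*(-36) - 10 = 130*(-36) - 10 = -4680 - 10 = -4690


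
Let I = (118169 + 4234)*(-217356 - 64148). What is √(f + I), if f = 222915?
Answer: I*√34456711197 ≈ 1.8563e+5*I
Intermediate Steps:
I = -34456934112 (I = 122403*(-281504) = -34456934112)
√(f + I) = √(222915 - 34456934112) = √(-34456711197) = I*√34456711197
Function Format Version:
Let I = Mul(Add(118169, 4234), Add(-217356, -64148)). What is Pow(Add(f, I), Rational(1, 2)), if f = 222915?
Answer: Mul(I, Pow(34456711197, Rational(1, 2))) ≈ Mul(1.8563e+5, I)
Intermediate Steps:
I = -34456934112 (I = Mul(122403, -281504) = -34456934112)
Pow(Add(f, I), Rational(1, 2)) = Pow(Add(222915, -34456934112), Rational(1, 2)) = Pow(-34456711197, Rational(1, 2)) = Mul(I, Pow(34456711197, Rational(1, 2)))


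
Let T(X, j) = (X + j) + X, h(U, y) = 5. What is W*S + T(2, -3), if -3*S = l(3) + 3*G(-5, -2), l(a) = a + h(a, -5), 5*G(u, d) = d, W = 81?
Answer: -913/5 ≈ -182.60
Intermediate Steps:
G(u, d) = d/5
T(X, j) = j + 2*X
l(a) = 5 + a (l(a) = a + 5 = 5 + a)
S = -34/15 (S = -((5 + 3) + 3*((⅕)*(-2)))/3 = -(8 + 3*(-⅖))/3 = -(8 - 6/5)/3 = -⅓*34/5 = -34/15 ≈ -2.2667)
W*S + T(2, -3) = 81*(-34/15) + (-3 + 2*2) = -918/5 + (-3 + 4) = -918/5 + 1 = -913/5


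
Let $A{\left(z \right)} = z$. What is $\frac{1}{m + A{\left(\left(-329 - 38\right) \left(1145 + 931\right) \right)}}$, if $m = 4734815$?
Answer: $\frac{1}{3972923} \approx 2.517 \cdot 10^{-7}$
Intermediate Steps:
$\frac{1}{m + A{\left(\left(-329 - 38\right) \left(1145 + 931\right) \right)}} = \frac{1}{4734815 + \left(-329 - 38\right) \left(1145 + 931\right)} = \frac{1}{4734815 - 761892} = \frac{1}{3972923}$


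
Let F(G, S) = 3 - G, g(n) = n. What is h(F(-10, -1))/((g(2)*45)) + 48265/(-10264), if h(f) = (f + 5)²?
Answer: -56573/51320 ≈ -1.1024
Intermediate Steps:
h(f) = (5 + f)²
h(F(-10, -1))/((g(2)*45)) + 48265/(-10264) = (5 + (3 - 1*(-10)))²/((2*45)) + 48265/(-10264) = (5 + (3 + 10))²/90 + 48265*(-1/10264) = (5 + 13)²*(1/90) - 48265/10264 = 18²*(1/90) - 48265/10264 = 324*(1/90) - 48265/10264 = 18/5 - 48265/10264 = -56573/51320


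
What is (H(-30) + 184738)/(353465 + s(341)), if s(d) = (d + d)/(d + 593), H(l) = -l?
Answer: 5392916/10316781 ≈ 0.52273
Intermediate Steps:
s(d) = 2*d/(593 + d) (s(d) = (2*d)/(593 + d) = 2*d/(593 + d))
(H(-30) + 184738)/(353465 + s(341)) = (-1*(-30) + 184738)/(353465 + 2*341/(593 + 341)) = (30 + 184738)/(353465 + 2*341/934) = 184768/(353465 + 2*341*(1/934)) = 184768/(353465 + 341/467) = 184768/(165068496/467) = 184768*(467/165068496) = 5392916/10316781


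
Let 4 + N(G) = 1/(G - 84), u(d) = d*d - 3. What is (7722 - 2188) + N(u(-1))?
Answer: 475579/86 ≈ 5530.0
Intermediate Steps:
u(d) = -3 + d² (u(d) = d² - 3 = -3 + d²)
N(G) = -4 + 1/(-84 + G) (N(G) = -4 + 1/(G - 84) = -4 + 1/(-84 + G))
(7722 - 2188) + N(u(-1)) = (7722 - 2188) + (337 - 4*(-3 + (-1)²))/(-84 + (-3 + (-1)²)) = 5534 + (337 - 4*(-3 + 1))/(-84 + (-3 + 1)) = 5534 + (337 - 4*(-2))/(-84 - 2) = 5534 + (337 + 8)/(-86) = 5534 - 1/86*345 = 5534 - 345/86 = 475579/86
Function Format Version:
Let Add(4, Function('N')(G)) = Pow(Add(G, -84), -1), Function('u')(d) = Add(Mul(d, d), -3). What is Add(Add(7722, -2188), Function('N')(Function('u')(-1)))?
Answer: Rational(475579, 86) ≈ 5530.0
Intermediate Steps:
Function('u')(d) = Add(-3, Pow(d, 2)) (Function('u')(d) = Add(Pow(d, 2), -3) = Add(-3, Pow(d, 2)))
Function('N')(G) = Add(-4, Pow(Add(-84, G), -1)) (Function('N')(G) = Add(-4, Pow(Add(G, -84), -1)) = Add(-4, Pow(Add(-84, G), -1)))
Add(Add(7722, -2188), Function('N')(Function('u')(-1))) = Add(Add(7722, -2188), Mul(Pow(Add(-84, Add(-3, Pow(-1, 2))), -1), Add(337, Mul(-4, Add(-3, Pow(-1, 2)))))) = Add(5534, Mul(Pow(Add(-84, Add(-3, 1)), -1), Add(337, Mul(-4, Add(-3, 1))))) = Add(5534, Mul(Pow(Add(-84, -2), -1), Add(337, Mul(-4, -2)))) = Add(5534, Mul(Pow(-86, -1), Add(337, 8))) = Add(5534, Mul(Rational(-1, 86), 345)) = Add(5534, Rational(-345, 86)) = Rational(475579, 86)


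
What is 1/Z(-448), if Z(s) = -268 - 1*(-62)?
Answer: -1/206 ≈ -0.0048544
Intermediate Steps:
Z(s) = -206 (Z(s) = -268 + 62 = -206)
1/Z(-448) = 1/(-206) = -1/206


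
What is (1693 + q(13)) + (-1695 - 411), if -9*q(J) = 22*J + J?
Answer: -4016/9 ≈ -446.22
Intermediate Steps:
q(J) = -23*J/9 (q(J) = -(22*J + J)/9 = -23*J/9)
(1693 + q(13)) + (-1695 - 411) = (1693 - 23/9*13) + (-1695 - 411) = (1693 - 299/9) - 2106 = 14938/9 - 2106 = -4016/9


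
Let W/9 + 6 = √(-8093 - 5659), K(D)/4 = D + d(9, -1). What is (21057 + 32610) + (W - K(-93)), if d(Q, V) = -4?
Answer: 54001 + 54*I*√382 ≈ 54001.0 + 1055.4*I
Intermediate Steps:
K(D) = -16 + 4*D (K(D) = 4*(D - 4) = 4*(-4 + D) = -16 + 4*D)
W = -54 + 54*I*√382 (W = -54 + 9*√(-8093 - 5659) = -54 + 9*√(-13752) = -54 + 9*(6*I*√382) = -54 + 54*I*√382 ≈ -54.0 + 1055.4*I)
(21057 + 32610) + (W - K(-93)) = (21057 + 32610) + ((-54 + 54*I*√382) - (-16 + 4*(-93))) = 53667 + ((-54 + 54*I*√382) - (-16 - 372)) = 53667 + ((-54 + 54*I*√382) - 1*(-388)) = 53667 + ((-54 + 54*I*√382) + 388) = 53667 + (334 + 54*I*√382) = 54001 + 54*I*√382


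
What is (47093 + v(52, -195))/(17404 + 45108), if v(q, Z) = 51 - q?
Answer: 11773/15628 ≈ 0.75333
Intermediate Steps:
(47093 + v(52, -195))/(17404 + 45108) = (47093 + (51 - 1*52))/(17404 + 45108) = (47093 + (51 - 52))/62512 = (47093 - 1)*(1/62512) = 47092*(1/62512) = 11773/15628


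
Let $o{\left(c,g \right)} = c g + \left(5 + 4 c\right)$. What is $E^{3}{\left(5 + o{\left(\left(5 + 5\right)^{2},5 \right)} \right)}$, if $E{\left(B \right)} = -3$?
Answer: $-27$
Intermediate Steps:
$o{\left(c,g \right)} = 5 + 4 c + c g$
$E^{3}{\left(5 + o{\left(\left(5 + 5\right)^{2},5 \right)} \right)} = \left(-3\right)^{3} = -27$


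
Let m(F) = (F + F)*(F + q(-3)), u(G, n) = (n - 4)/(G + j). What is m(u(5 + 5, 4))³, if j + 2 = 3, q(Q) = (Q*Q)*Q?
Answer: 0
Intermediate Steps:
q(Q) = Q³ (q(Q) = Q²*Q = Q³)
j = 1 (j = -2 + 3 = 1)
u(G, n) = (-4 + n)/(1 + G) (u(G, n) = (n - 4)/(G + 1) = (-4 + n)/(1 + G))
m(F) = 2*F*(-27 + F) (m(F) = (F + F)*(F + (-3)³) = (2*F)*(F - 27) = (2*F)*(-27 + F) = 2*F*(-27 + F))
m(u(5 + 5, 4))³ = (2*((-4 + 4)/(1 + (5 + 5)))*(-27 + (-4 + 4)/(1 + (5 + 5))))³ = (2*(0/(1 + 10))*(-27 + 0/(1 + 10)))³ = (2*(0/11)*(-27 + 0/11))³ = (2*((1/11)*0)*(-27 + (1/11)*0))³ = (2*0*(-27 + 0))³ = (2*0*(-27))³ = 0³ = 0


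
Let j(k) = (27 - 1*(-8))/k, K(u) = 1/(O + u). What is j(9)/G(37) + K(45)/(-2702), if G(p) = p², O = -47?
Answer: 201461/66582684 ≈ 0.0030257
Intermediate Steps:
K(u) = 1/(-47 + u)
j(k) = 35/k (j(k) = (27 + 8)/k = 35/k)
j(9)/G(37) + K(45)/(-2702) = (35/9)/(37²) + 1/((-47 + 45)*(-2702)) = (35*(⅑))/1369 - 1/2702/(-2) = (35/9)*(1/1369) - ½*(-1/2702) = 35/12321 + 1/5404 = 201461/66582684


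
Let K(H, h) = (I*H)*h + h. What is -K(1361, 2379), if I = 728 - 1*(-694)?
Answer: -4604180997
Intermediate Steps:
I = 1422 (I = 728 + 694 = 1422)
K(H, h) = h + 1422*H*h (K(H, h) = (1422*H)*h + h = 1422*H*h + h = h + 1422*H*h)
-K(1361, 2379) = -2379*(1 + 1422*1361) = -2379*(1 + 1935342) = -2379*1935343 = -1*4604180997 = -4604180997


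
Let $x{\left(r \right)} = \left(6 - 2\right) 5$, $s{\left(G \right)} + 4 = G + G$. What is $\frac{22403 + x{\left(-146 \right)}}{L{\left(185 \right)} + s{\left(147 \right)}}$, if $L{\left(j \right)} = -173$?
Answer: $\frac{22423}{117} \approx 191.65$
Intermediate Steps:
$s{\left(G \right)} = -4 + 2 G$ ($s{\left(G \right)} = -4 + \left(G + G\right) = -4 + 2 G$)
$x{\left(r \right)} = 20$ ($x{\left(r \right)} = 4 \cdot 5 = 20$)
$\frac{22403 + x{\left(-146 \right)}}{L{\left(185 \right)} + s{\left(147 \right)}} = \frac{22403 + 20}{-173 + \left(-4 + 2 \cdot 147\right)} = \frac{22423}{-173 + \left(-4 + 294\right)} = \frac{22423}{-173 + 290} = \frac{22423}{117}$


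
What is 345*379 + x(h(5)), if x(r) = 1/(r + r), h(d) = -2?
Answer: 523019/4 ≈ 1.3075e+5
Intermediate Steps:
x(r) = 1/(2*r)
345*379 + x(h(5)) = 345*379 + (1/2)/(-2) = 130755 + (1/2)*(-1/2) = 130755 - 1/4 = 523019/4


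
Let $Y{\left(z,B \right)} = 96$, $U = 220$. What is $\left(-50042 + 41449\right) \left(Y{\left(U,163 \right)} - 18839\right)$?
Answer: $161058599$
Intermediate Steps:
$\left(-50042 + 41449\right) \left(Y{\left(U,163 \right)} - 18839\right) = \left(-50042 + 41449\right) \left(96 - 18839\right) = \left(-8593\right) \left(-18743\right) = 161058599$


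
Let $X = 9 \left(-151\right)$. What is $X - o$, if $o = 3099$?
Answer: $-4458$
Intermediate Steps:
$X = -1359$
$X - o = -1359 - 3099 = -4458$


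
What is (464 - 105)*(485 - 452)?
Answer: 11847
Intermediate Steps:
(464 - 105)*(485 - 452) = 359*33 = 11847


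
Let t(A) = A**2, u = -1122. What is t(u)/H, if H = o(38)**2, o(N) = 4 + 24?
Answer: 314721/196 ≈ 1605.7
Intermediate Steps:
o(N) = 28
H = 784 (H = 28**2 = 784)
t(u)/H = (-1122)**2/784 = 1258884*(1/784) = 314721/196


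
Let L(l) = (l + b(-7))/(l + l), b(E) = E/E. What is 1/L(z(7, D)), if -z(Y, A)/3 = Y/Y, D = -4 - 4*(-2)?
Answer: 3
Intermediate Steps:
D = 4 (D = -4 + 8 = 4)
b(E) = 1
z(Y, A) = -3 (z(Y, A) = -3*Y/Y = -3*1 = -3)
L(l) = (1 + l)/(2*l) (L(l) = (l + 1)/(l + l) = (1 + l)/((2*l)) = (1 + l)*(1/(2*l)) = (1 + l)/(2*l))
1/L(z(7, D)) = 1/((½)*(1 - 3)/(-3)) = 1/((½)*(-⅓)*(-2)) = 1/(⅓) = 3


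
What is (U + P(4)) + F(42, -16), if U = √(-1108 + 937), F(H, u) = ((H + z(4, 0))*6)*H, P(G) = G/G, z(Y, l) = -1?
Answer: 10333 + 3*I*√19 ≈ 10333.0 + 13.077*I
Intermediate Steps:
P(G) = 1
F(H, u) = H*(-6 + 6*H) (F(H, u) = ((H - 1)*6)*H = ((-1 + H)*6)*H = (-6 + 6*H)*H = H*(-6 + 6*H))
U = 3*I*√19 (U = √(-171) = 3*I*√19 ≈ 13.077*I)
(U + P(4)) + F(42, -16) = (3*I*√19 + 1) + 6*42*(-1 + 42) = (1 + 3*I*√19) + 6*42*41 = (1 + 3*I*√19) + 10332 = 10333 + 3*I*√19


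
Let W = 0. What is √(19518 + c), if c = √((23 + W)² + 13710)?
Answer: √(19518 + √14239) ≈ 140.13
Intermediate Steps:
c = √14239 (c = √((23 + 0)² + 13710) = √(23² + 13710) = √(529 + 13710) = √14239 ≈ 119.33)
√(19518 + c) = √(19518 + √14239)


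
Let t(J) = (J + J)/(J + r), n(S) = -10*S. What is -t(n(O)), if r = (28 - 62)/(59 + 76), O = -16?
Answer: -21600/10783 ≈ -2.0032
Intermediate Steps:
r = -34/135 ≈ -0.25185
t(J) = 2*J/(-34/135 + J) (t(J) = (J + J)/(J - 34/135) = (2*J)/(-34/135 + J) = 2*J/(-34/135 + J))
-t(n(O)) = -270*(-10*(-16))/(-34 + 135*(-10*(-16))) = -270*160/(-34 + 135*160) = -270*160/(-34 + 21600) = -270*160/21566 = -1*21600/10783 = -21600/10783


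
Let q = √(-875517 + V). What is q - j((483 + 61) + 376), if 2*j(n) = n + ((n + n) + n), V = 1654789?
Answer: -1840 + 2*√194818 ≈ -957.24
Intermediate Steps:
j(n) = 2*n (j(n) = (n + ((n + n) + n))/2 = (n + (2*n + n))/2 = (n + 3*n)/2 = (4*n)/2 = 2*n)
q = 2*√194818 (q = √(-875517 + 1654789) = √779272 = 2*√194818 ≈ 882.76)
q - j((483 + 61) + 376) = 2*√194818 - 2*((483 + 61) + 376) = 2*√194818 - 2*(544 + 376) = 2*√194818 - 2*920 = 2*√194818 - 1*1840 = 2*√194818 - 1840 = -1840 + 2*√194818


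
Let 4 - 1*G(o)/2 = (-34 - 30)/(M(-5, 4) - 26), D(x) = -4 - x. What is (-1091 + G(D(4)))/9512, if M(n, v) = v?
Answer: -413/3608 ≈ -0.11447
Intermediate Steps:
G(o) = 24/11 (G(o) = 8 - 2*(-34 - 30)/(4 - 26) = 8 - (-128)/(-22) = 8 - (-128)*(-1)/22 = 8 - 2*32/11 = 8 - 64/11 = 24/11)
(-1091 + G(D(4)))/9512 = (-1091 + 24/11)/9512 = -11977/11*1/9512 = -413/3608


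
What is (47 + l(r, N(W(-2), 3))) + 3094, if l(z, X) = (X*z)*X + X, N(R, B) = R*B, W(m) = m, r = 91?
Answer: 6411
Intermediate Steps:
N(R, B) = B*R
l(z, X) = X + z*X**2 (l(z, X) = z*X**2 + X = X + z*X**2)
(47 + l(r, N(W(-2), 3))) + 3094 = (47 + (3*(-2))*(1 + (3*(-2))*91)) + 3094 = (47 - 6*(1 - 6*91)) + 3094 = (47 - 6*(1 - 546)) + 3094 = (47 - 6*(-545)) + 3094 = (47 + 3270) + 3094 = 3317 + 3094 = 6411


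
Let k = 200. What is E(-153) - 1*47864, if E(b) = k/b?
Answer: -7323392/153 ≈ -47865.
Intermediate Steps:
E(b) = 200/b
E(-153) - 1*47864 = 200/(-153) - 1*47864 = 200*(-1/153) - 47864 = -200/153 - 47864 = -7323392/153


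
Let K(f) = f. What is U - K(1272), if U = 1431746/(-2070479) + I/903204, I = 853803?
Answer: -264249772116811/207784990524 ≈ -1271.7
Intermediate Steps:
U = 52735829717/207784990524 (U = 1431746/(-2070479) + 853803/903204 = 1431746*(-1/2070479) + 853803*(1/903204) = -1431746/2070479 + 94867/100356 = 52735829717/207784990524 ≈ 0.25380)
U - K(1272) = 52735829717/207784990524 - 1*1272 = 52735829717/207784990524 - 1272 = -264249772116811/207784990524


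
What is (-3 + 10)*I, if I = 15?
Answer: 105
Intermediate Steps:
(-3 + 10)*I = (-3 + 10)*15 = 7*15 = 105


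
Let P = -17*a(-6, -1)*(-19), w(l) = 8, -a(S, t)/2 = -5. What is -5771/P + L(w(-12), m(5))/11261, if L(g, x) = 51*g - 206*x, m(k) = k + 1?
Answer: -67661671/36373030 ≈ -1.8602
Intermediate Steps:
a(S, t) = 10 (a(S, t) = -2*(-5) = 10)
m(k) = 1 + k
P = 3230 (P = -17*10*(-19) = -170*(-19) = 3230)
L(g, x) = -206*x + 51*g
-5771/P + L(w(-12), m(5))/11261 = -5771/3230 + (-206*(1 + 5) + 51*8)/11261 = -5771*1/3230 + (-206*6 + 408)*(1/11261) = -5771/3230 + (-1236 + 408)*(1/11261) = -5771/3230 - 828*1/11261 = -5771/3230 - 828/11261 = -67661671/36373030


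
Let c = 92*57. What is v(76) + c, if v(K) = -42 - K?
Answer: 5126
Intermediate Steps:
c = 5244
v(76) + c = (-42 - 1*76) + 5244 = (-42 - 76) + 5244 = -118 + 5244 = 5126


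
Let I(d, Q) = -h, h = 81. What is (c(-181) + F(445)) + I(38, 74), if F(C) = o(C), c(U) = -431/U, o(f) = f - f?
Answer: -14230/181 ≈ -78.619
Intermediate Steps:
o(f) = 0
F(C) = 0
I(d, Q) = -81 (I(d, Q) = -1*81 = -81)
(c(-181) + F(445)) + I(38, 74) = (-431/(-181) + 0) - 81 = (-431*(-1/181) + 0) - 81 = (431/181 + 0) - 81 = 431/181 - 81 = -14230/181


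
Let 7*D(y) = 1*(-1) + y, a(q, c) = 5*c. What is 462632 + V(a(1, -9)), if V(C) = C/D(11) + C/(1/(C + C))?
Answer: 933301/2 ≈ 4.6665e+5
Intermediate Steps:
D(y) = -⅐ + y/7 (D(y) = (1*(-1) + y)/7 = (-1 + y)/7 = -⅐ + y/7)
V(C) = 2*C² + 7*C/10 (V(C) = C/(-⅐ + (⅐)*11) + C/(1/(C + C)) = C/(-⅐ + 11/7) + C/(1/(2*C)) = C/(10/7) + C/((1/(2*C))) = C*(7/10) + C*(2*C) = 7*C/10 + 2*C² = 2*C² + 7*C/10)
462632 + V(a(1, -9)) = 462632 + (5*(-9))*(7 + 20*(5*(-9)))/10 = 462632 + (⅒)*(-45)*(7 + 20*(-45)) = 462632 + (⅒)*(-45)*(7 - 900) = 462632 + (⅒)*(-45)*(-893) = 462632 + 8037/2 = 933301/2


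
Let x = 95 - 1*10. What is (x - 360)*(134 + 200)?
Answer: -91850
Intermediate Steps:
x = 85 (x = 95 - 10 = 85)
(x - 360)*(134 + 200) = (85 - 360)*(134 + 200) = -275*334 = -91850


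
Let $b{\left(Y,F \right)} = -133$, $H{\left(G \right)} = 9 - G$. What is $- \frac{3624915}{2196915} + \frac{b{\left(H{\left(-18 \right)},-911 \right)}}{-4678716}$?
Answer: $- \frac{3296337341}{1997811732} \approx -1.65$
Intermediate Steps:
$- \frac{3624915}{2196915} + \frac{b{\left(H{\left(-18 \right)},-911 \right)}}{-4678716} = - \frac{3624915}{2196915} - \frac{133}{-4678716} = \left(-3624915\right) \frac{1}{2196915} - - \frac{19}{668388} = - \frac{34523}{20923} + \frac{19}{668388} = - \frac{3296337341}{1997811732}$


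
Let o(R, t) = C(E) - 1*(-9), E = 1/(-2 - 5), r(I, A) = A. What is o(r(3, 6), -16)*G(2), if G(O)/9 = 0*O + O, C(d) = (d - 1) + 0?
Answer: 990/7 ≈ 141.43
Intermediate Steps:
E = -1/7 (E = 1/(-7) = -1/7 ≈ -0.14286)
C(d) = -1 + d (C(d) = (-1 + d) + 0 = -1 + d)
o(R, t) = 55/7 (o(R, t) = (-1 - 1/7) - 1*(-9) = -8/7 + 9 = 55/7)
G(O) = 9*O (G(O) = 9*(0*O + O) = 9*(0 + O) = 9*O)
o(r(3, 6), -16)*G(2) = 55*(9*2)/7 = (55/7)*18 = 990/7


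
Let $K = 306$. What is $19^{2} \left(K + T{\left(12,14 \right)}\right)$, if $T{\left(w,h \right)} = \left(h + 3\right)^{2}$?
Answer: $214795$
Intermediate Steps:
$T{\left(w,h \right)} = \left(3 + h\right)^{2}$
$19^{2} \left(K + T{\left(12,14 \right)}\right) = 19^{2} \left(306 + \left(3 + 14\right)^{2}\right) = 361 \left(306 + 17^{2}\right) = 361 \left(306 + 289\right) = 361 \cdot 595 = 214795$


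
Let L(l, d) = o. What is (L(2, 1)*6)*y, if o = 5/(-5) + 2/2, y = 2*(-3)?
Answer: 0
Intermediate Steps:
y = -6
o = 0 (o = 5*(-1/5) + 2*(1/2) = -1 + 1 = 0)
L(l, d) = 0
(L(2, 1)*6)*y = (0*6)*(-6) = 0*(-6) = 0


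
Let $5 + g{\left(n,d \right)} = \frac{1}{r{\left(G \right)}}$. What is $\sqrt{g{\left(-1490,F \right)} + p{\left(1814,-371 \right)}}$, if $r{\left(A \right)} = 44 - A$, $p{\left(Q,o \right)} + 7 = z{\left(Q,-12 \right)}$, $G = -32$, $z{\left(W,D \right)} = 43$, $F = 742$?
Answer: $\frac{\sqrt{44783}}{38} \approx 5.5689$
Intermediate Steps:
$p{\left(Q,o \right)} = 36$ ($p{\left(Q,o \right)} = -7 + 43 = 36$)
$g{\left(n,d \right)} = - \frac{379}{76}$ ($g{\left(n,d \right)} = -5 + \frac{1}{44 - -32} = -5 + \frac{1}{44 + 32} = -5 + \frac{1}{76} = - \frac{379}{76}$)
$\sqrt{g{\left(-1490,F \right)} + p{\left(1814,-371 \right)}} = \sqrt{- \frac{379}{76} + 36} = \sqrt{\frac{2357}{76}} = \frac{\sqrt{44783}}{38}$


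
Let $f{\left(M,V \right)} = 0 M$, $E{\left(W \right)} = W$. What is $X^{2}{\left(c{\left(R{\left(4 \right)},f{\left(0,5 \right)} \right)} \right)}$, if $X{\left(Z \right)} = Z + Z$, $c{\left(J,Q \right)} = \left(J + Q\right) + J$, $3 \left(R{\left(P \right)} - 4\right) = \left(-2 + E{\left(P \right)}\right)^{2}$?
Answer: $\frac{4096}{9} \approx 455.11$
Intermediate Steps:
$f{\left(M,V \right)} = 0$
$R{\left(P \right)} = 4 + \frac{\left(-2 + P\right)^{2}}{3}$
$c{\left(J,Q \right)} = Q + 2 J$
$X{\left(Z \right)} = 2 Z$
$X^{2}{\left(c{\left(R{\left(4 \right)},f{\left(0,5 \right)} \right)} \right)} = \left(2 \left(0 + 2 \left(4 + \frac{\left(-2 + 4\right)^{2}}{3}\right)\right)\right)^{2} = \left(2 \left(0 + 2 \left(4 + \frac{2^{2}}{3}\right)\right)\right)^{2} = \left(2 \left(0 + 2 \left(4 + \frac{1}{3} \cdot 4\right)\right)\right)^{2} = \left(2 \left(0 + 2 \left(4 + \frac{4}{3}\right)\right)\right)^{2} = \left(2 \left(0 + 2 \cdot \frac{16}{3}\right)\right)^{2} = \left(2 \left(0 + \frac{32}{3}\right)\right)^{2} = \left(2 \cdot \frac{32}{3}\right)^{2} = \left(\frac{64}{3}\right)^{2} = \frac{4096}{9}$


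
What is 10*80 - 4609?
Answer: -3809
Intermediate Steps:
10*80 - 4609 = 800 - 4609 = -3809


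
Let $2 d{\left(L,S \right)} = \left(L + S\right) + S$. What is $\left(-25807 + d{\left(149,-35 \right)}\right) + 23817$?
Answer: $- \frac{3901}{2} \approx -1950.5$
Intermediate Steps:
$d{\left(L,S \right)} = S + \frac{L}{2}$ ($d{\left(L,S \right)} = \frac{\left(L + S\right) + S}{2} = \frac{L + 2 S}{2} = S + \frac{L}{2}$)
$\left(-25807 + d{\left(149,-35 \right)}\right) + 23817 = \left(-25807 + \left(-35 + \frac{1}{2} \cdot 149\right)\right) + 23817 = \left(-25807 + \left(-35 + \frac{149}{2}\right)\right) + 23817 = \left(-25807 + \frac{79}{2}\right) + 23817 = - \frac{51535}{2} + 23817 = - \frac{3901}{2}$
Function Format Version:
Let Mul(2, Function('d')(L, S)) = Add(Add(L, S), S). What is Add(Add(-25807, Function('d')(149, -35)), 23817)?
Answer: Rational(-3901, 2) ≈ -1950.5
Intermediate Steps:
Function('d')(L, S) = Add(S, Mul(Rational(1, 2), L)) (Function('d')(L, S) = Mul(Rational(1, 2), Add(Add(L, S), S)) = Mul(Rational(1, 2), Add(L, Mul(2, S))) = Add(S, Mul(Rational(1, 2), L)))
Add(Add(-25807, Function('d')(149, -35)), 23817) = Add(Add(-25807, Add(-35, Mul(Rational(1, 2), 149))), 23817) = Add(Add(-25807, Add(-35, Rational(149, 2))), 23817) = Add(Add(-25807, Rational(79, 2)), 23817) = Add(Rational(-51535, 2), 23817) = Rational(-3901, 2)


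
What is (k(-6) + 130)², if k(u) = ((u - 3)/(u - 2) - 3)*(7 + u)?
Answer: 1050625/64 ≈ 16416.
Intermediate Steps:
k(u) = (-3 + (-3 + u)/(-2 + u))*(7 + u) (k(u) = ((-3 + u)/(-2 + u) - 3)*(7 + u) = (-3 + (-3 + u)/(-2 + u))*(7 + u))
(k(-6) + 130)² = ((21 - 11*(-6) - 2*(-6)²)/(-2 - 6) + 130)² = ((21 + 66 - 2*36)/(-8) + 130)² = (-(21 + 66 - 72)/8 + 130)² = (-⅛*15 + 130)² = (-15/8 + 130)² = (1025/8)² = 1050625/64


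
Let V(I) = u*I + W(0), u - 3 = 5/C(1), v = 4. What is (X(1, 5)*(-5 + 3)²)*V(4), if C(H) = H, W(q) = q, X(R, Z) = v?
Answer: 512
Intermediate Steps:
X(R, Z) = 4
u = 8 (u = 3 + 5/1 = 3 + 5*1 = 3 + 5 = 8)
V(I) = 8*I (V(I) = 8*I + 0 = 8*I)
(X(1, 5)*(-5 + 3)²)*V(4) = (4*(-5 + 3)²)*(8*4) = (4*(-2)²)*32 = (4*4)*32 = 16*32 = 512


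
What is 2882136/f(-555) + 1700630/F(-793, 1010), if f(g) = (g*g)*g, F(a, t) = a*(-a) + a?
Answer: -48757333719427/17939956627125 ≈ -2.7178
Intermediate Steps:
F(a, t) = a - a**2 (F(a, t) = -a**2 + a = a - a**2)
f(g) = g**3 (f(g) = g**2*g = g**3)
2882136/f(-555) + 1700630/F(-793, 1010) = 2882136/((-555)**3) + 1700630/((-793*(1 - 1*(-793)))) = 2882136/(-170953875) + 1700630/((-793*(1 + 793))) = 2882136*(-1/170953875) + 1700630/((-793*794)) = -960712/56984625 + 1700630/(-629642) = -960712/56984625 + 1700630*(-1/629642) = -960712/56984625 - 850315/314821 = -48757333719427/17939956627125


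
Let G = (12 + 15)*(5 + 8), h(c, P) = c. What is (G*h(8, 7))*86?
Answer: 241488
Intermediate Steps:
G = 351 (G = 27*13 = 351)
(G*h(8, 7))*86 = (351*8)*86 = 2808*86 = 241488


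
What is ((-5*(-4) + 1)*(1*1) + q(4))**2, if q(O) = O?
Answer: 625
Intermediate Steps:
((-5*(-4) + 1)*(1*1) + q(4))**2 = ((-5*(-4) + 1)*(1*1) + 4)**2 = ((20 + 1)*1 + 4)**2 = (21*1 + 4)**2 = (21 + 4)**2 = 25**2 = 625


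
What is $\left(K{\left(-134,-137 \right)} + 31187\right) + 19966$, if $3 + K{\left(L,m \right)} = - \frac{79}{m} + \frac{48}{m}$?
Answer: $\frac{7007581}{137} \approx 51150.0$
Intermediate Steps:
$K{\left(L,m \right)} = -3 - \frac{31}{m}$ ($K{\left(L,m \right)} = -3 + \left(- \frac{79}{m} + \frac{48}{m}\right) = -3 - \frac{31}{m}$)
$\left(K{\left(-134,-137 \right)} + 31187\right) + 19966 = \left(\left(-3 - \frac{31}{-137}\right) + 31187\right) + 19966 = \left(\left(-3 - - \frac{31}{137}\right) + 31187\right) + 19966 = \left(\left(-3 + \frac{31}{137}\right) + 31187\right) + 19966 = \left(- \frac{380}{137} + 31187\right) + 19966 = \frac{4272239}{137} + 19966 = \frac{7007581}{137}$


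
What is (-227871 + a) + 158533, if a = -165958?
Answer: -235296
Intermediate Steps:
(-227871 + a) + 158533 = (-227871 - 165958) + 158533 = -393829 + 158533 = -235296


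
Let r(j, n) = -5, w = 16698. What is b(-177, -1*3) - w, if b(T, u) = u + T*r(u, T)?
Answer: -15816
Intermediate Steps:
b(T, u) = u - 5*T (b(T, u) = u + T*(-5) = u - 5*T)
b(-177, -1*3) - w = (-1*3 - 5*(-177)) - 1*16698 = (-3 + 885) - 16698 = 882 - 16698 = -15816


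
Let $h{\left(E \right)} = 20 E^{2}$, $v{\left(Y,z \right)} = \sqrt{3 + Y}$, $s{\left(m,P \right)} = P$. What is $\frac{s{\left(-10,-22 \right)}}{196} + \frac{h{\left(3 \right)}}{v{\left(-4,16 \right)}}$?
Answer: $- \frac{11}{98} - 180 i \approx -0.11224 - 180.0 i$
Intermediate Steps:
$\frac{s{\left(-10,-22 \right)}}{196} + \frac{h{\left(3 \right)}}{v{\left(-4,16 \right)}} = - \frac{22}{196} + \frac{20 \cdot 3^{2}}{\sqrt{3 - 4}} = \left(-22\right) \frac{1}{196} + \frac{20 \cdot 9}{\sqrt{-1}} = - \frac{11}{98} + \frac{180}{i} = - \frac{11}{98} + 180 \left(- i\right) = - \frac{11}{98} - 180 i$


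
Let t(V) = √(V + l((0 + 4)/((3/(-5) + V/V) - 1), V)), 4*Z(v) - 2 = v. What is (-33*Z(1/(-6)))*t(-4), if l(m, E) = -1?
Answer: -121*I*√5/8 ≈ -33.821*I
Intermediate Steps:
Z(v) = ½ + v/4
t(V) = √(-1 + V) (t(V) = √(V - 1) = √(-1 + V))
(-33*Z(1/(-6)))*t(-4) = (-33*(½ + (¼)/(-6)))*√(-1 - 4) = (-33*(½ + (¼)*(-⅙)))*√(-5) = (-33*(½ - 1/24))*(I*√5) = (-33*11/24)*(I*√5) = -121*I*√5/8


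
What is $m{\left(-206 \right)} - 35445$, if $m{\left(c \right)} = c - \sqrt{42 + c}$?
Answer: $-35651 - 2 i \sqrt{41} \approx -35651.0 - 12.806 i$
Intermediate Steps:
$m{\left(-206 \right)} - 35445 = \left(-206 - \sqrt{42 - 206}\right) - 35445 = \left(-206 - \sqrt{-164}\right) - 35445 = \left(-206 - 2 i \sqrt{41}\right) - 35445 = -35651 - 2 i \sqrt{41}$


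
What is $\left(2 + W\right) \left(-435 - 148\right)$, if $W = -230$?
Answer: $132924$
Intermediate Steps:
$\left(2 + W\right) \left(-435 - 148\right) = \left(2 - 230\right) \left(-435 - 148\right) = \left(-228\right) \left(-583\right) = 132924$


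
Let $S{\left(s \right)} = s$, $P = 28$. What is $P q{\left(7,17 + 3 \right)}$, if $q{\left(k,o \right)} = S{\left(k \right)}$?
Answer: $196$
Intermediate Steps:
$q{\left(k,o \right)} = k$
$P q{\left(7,17 + 3 \right)} = 28 \cdot 7 = 196$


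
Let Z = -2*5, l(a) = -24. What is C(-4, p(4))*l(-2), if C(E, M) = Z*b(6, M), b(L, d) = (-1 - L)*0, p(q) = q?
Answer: 0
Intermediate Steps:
b(L, d) = 0
Z = -10
C(E, M) = 0 (C(E, M) = -10*0 = 0)
C(-4, p(4))*l(-2) = 0*(-24) = 0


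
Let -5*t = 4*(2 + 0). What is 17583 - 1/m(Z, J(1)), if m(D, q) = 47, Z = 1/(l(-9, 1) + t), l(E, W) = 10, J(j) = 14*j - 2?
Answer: 826400/47 ≈ 17583.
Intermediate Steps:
J(j) = -2 + 14*j
t = -8/5 (t = -4*(2 + 0)/5 = -4*2/5 = -⅕*8 = -8/5 ≈ -1.6000)
Z = 5/42 (Z = 1/(10 - 8/5) = 1/(42/5) = 5/42 ≈ 0.11905)
17583 - 1/m(Z, J(1)) = 17583 - 1/47 = 826400/47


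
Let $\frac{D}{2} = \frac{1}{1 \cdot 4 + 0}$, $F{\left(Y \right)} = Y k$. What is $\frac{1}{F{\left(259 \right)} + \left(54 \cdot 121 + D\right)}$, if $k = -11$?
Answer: $\frac{2}{7371} \approx 0.00027133$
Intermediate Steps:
$F{\left(Y \right)} = - 11 Y$ ($F{\left(Y \right)} = Y \left(-11\right) = - 11 Y$)
$D = \frac{1}{2}$ ($D = \frac{2}{1 \cdot 4 + 0} = \frac{2}{4 + 0} = \frac{2}{4} = 2 \cdot \frac{1}{4} = \frac{1}{2} \approx 0.5$)
$\frac{1}{F{\left(259 \right)} + \left(54 \cdot 121 + D\right)} = \frac{1}{\left(-11\right) 259 + \left(54 \cdot 121 + \frac{1}{2}\right)} = \frac{1}{-2849 + \left(6534 + \frac{1}{2}\right)} = \frac{1}{-2849 + \frac{13069}{2}} = \frac{1}{\frac{7371}{2}} = \frac{2}{7371}$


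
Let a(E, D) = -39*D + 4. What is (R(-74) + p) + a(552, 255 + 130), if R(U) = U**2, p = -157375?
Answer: -166910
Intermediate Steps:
a(E, D) = 4 - 39*D
(R(-74) + p) + a(552, 255 + 130) = ((-74)**2 - 157375) + (4 - 39*(255 + 130)) = (5476 - 157375) + (4 - 39*385) = -151899 + (4 - 15015) = -151899 - 15011 = -166910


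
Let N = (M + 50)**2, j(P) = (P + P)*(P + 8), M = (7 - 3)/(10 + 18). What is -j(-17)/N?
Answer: -1666/13689 ≈ -0.12170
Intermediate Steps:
M = 1/7 (M = 4/28 = 4*(1/28) = 1/7 ≈ 0.14286)
j(P) = 2*P*(8 + P) (j(P) = (2*P)*(8 + P) = 2*P*(8 + P))
N = 123201/49 (N = (1/7 + 50)**2 = (351/7)**2 = 123201/49 ≈ 2514.3)
-j(-17)/N = -2*(-17)*(8 - 17)/123201/49 = -2*(-17)*(-9)*49/123201 = -306*49/123201 = -1*1666/13689 = -1666/13689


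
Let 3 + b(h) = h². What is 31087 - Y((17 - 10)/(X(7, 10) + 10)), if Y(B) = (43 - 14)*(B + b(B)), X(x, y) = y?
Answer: 12464119/400 ≈ 31160.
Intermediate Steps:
b(h) = -3 + h²
Y(B) = -87 + 29*B + 29*B² (Y(B) = (43 - 14)*(B + (-3 + B²)) = 29*(-3 + B + B²) = -87 + 29*B + 29*B²)
31087 - Y((17 - 10)/(X(7, 10) + 10)) = 31087 - (-87 + 29*((17 - 10)/(10 + 10)) + 29*((17 - 10)/(10 + 10))²) = 31087 - (-87 + 29*(7/20) + 29*(7/20)²) = 31087 - (-87 + 203/20 + 29*(49/400)) = 31087 - (-87 + 203/20 + 1421/400) = 31087 - 1*(-29319/400) = 31087 + 29319/400 = 12464119/400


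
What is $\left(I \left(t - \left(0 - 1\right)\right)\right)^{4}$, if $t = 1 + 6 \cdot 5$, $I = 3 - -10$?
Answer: $29948379136$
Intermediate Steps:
$I = 13$ ($I = 3 + 10 = 13$)
$t = 31$ ($t = 1 + 30 = 31$)
$\left(I \left(t - \left(0 - 1\right)\right)\right)^{4} = \left(13 \left(31 - \left(0 - 1\right)\right)\right)^{4} = \left(13 \left(31 - -1\right)\right)^{4} = \left(13 \left(31 + 1\right)\right)^{4} = \left(13 \cdot 32\right)^{4} = 416^{4} = 29948379136$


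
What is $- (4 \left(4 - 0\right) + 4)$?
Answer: $-20$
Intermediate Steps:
$- (4 \left(4 - 0\right) + 4) = - (4 \left(4 + 0\right) + 4) = - (4 \cdot 4 + 4) = - (16 + 4) = \left(-1\right) 20 = -20$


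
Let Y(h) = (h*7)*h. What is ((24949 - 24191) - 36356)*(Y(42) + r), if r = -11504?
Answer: -30044712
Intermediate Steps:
Y(h) = 7*h² (Y(h) = (7*h)*h = 7*h²)
((24949 - 24191) - 36356)*(Y(42) + r) = ((24949 - 24191) - 36356)*(7*42² - 11504) = (758 - 36356)*(7*1764 - 11504) = -35598*(12348 - 11504) = -35598*844 = -30044712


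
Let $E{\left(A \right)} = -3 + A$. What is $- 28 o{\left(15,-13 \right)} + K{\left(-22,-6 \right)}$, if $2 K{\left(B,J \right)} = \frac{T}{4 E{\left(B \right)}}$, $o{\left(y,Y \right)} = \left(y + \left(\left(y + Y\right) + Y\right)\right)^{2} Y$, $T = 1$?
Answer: $\frac{1164799}{200} \approx 5824.0$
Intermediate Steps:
$o{\left(y,Y \right)} = Y \left(2 Y + 2 y\right)^{2}$ ($o{\left(y,Y \right)} = \left(y + \left(\left(Y + y\right) + Y\right)\right)^{2} Y = \left(y + \left(y + 2 Y\right)\right)^{2} Y = \left(2 Y + 2 y\right)^{2} Y = Y \left(2 Y + 2 y\right)^{2}$)
$K{\left(B,J \right)} = \frac{1}{2 \left(-12 + 4 B\right)}$ ($K{\left(B,J \right)} = \frac{1 \frac{1}{4 \left(-3 + B\right)}}{2} = \frac{1 \frac{1}{-12 + 4 B}}{2} = \frac{1}{2 \left(-12 + 4 B\right)}$)
$- 28 o{\left(15,-13 \right)} + K{\left(-22,-6 \right)} = - 28 \cdot 4 \left(-13\right) \left(-13 + 15\right)^{2} + \frac{1}{8 \left(-3 - 22\right)} = - 28 \cdot 4 \left(-13\right) 2^{2} + \frac{1}{8 \left(-25\right)} = - 28 \cdot 4 \left(-13\right) 4 + \frac{1}{8} \left(- \frac{1}{25}\right) = \left(-28\right) \left(-208\right) - \frac{1}{200} = 5824 - \frac{1}{200} = \frac{1164799}{200}$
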